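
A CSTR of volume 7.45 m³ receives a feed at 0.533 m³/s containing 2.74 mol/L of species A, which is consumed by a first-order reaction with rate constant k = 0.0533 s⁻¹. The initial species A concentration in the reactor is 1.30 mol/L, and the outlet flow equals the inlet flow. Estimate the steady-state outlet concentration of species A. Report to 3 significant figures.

V dC/dt = Q(C_in − C) − k V C.
At steady state: 0 = Q C_in − (Q + kV) C_ss, so C_ss = Q C_in/(Q + kV).
C_ss = 0.533·2.74/(0.533 + 0.0533·7.45) = 1.4604/0.93009 = 1.5702 mol/L.

1.57 mol/L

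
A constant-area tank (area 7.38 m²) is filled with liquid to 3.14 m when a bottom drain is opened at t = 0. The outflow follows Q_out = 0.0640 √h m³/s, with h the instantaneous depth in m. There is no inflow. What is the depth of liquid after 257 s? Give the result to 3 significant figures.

0.432 m

With no inflow, A dh/dt = −0.0640 √h.
∫ h^(−1/2) dh = −(0.0640/A) ∫ dt, giving 2√h = 2√h₀ − (0.0640/A) t.
√h = √3.14 − 0.0640·257/(2·7.38) = 1.7720 − 1.1144 = 0.65764.
h = 0.65764² = 0.43249 m.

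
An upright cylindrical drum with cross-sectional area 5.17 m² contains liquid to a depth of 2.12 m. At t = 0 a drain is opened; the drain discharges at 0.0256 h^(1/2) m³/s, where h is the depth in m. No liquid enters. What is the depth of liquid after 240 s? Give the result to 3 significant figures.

0.743 m

A dh/dt = −Q_out = −0.0256 √h.
This is separable: 2 d(√h)/dt = −0.0256/A, so √h = √h₀ − (0.0256/(2A)) t.
√h = √2.12 − 0.0256·240/(2·5.17) = 1.4560 − 0.59420 = 0.86182.
h = 0.86182² = 0.74274 m.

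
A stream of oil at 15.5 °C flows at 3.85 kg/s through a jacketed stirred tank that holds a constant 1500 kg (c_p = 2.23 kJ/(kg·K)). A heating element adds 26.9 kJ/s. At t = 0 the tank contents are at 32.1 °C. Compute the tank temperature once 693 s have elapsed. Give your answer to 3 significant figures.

20.9 °C

M c_p dT/dt = ṁ c_p (T_in − T) + Q̇.
τ = M/ṁ = 389.61 s; T_ss = T_in + Q̇/(ṁ c_p) = 15.5 + 26.9/(3.85·2.23) = 18.633 °C.
Solution: T(t) = T_ss + (T₀ − T_ss) e^(−t/τ).
T(693) = 18.633 + (13.467)·e^(−693/389.61) = 18.633 + (13.467)·0.16886 = 20.907 °C.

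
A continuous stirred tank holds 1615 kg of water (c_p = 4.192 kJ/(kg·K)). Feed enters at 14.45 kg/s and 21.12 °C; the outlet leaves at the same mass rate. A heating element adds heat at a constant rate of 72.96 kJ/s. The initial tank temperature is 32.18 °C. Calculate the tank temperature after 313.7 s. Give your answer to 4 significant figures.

22.92 °C

First-law balance (no shaft work): M c_p dT/dt = ṁ c_p (T_in − T) + 72.96.
Rearrange: dT/dt = (T_ss − T)/τ with τ = M/ṁ = 111.765 s and T_ss = T_in + Q̇/(ṁ c_p) = 22.3245 °C.
Solution: T(t) = T_ss + (T₀ − T_ss) e^(−t/τ).
T(313.7) = 22.3245 + (9.85553)·e^(−313.7/111.765) = 22.3245 + (9.85553)·0.0603986 = 22.9197 °C.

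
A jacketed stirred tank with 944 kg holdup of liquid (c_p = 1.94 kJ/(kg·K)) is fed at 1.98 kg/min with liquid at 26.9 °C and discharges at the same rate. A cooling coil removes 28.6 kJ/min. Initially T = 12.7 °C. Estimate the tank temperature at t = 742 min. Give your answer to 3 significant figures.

M c_p dT/dt = ṁ c_p (T_in − T) − Q̇.
Rearrange: dT/dt = (T_ss − T)/τ with τ = M/ṁ = 476.77 min and T_ss = T_in − Q̇/(ṁ c_p) = 19.454 °C.
Integrating: T(t) = T_ss + (T₀ − T_ss) e^(−t/τ).
T(742) = 19.454 + (-6.7544)·e^(−742/476.77) = 19.454 + (-6.7544)·0.21091 = 18.030 °C.

18.0 °C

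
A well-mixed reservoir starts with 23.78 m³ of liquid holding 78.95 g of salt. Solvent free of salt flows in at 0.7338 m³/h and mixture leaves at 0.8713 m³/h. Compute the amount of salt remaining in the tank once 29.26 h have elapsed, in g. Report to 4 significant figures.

Total volume: dV/dt = Q_in − Q_out = -0.137500 m³/h, so V(t) = 23.78 − 0.137500 t and V(29.26) = 19.7568 m³.
Species balance (pure solvent in): dm/dt = −Q_out · m/V(t).
dm/m = −Q_out dt/(V₀ − 0.137500 t); integrating gives ln(m/m₀) = −(Q_out/(Q_in−Q_out)) ln(V/V₀).
m = m₀ (V₀/V)^(Q_out/(Q_in−Q_out)) = 78.95 × (23.78/19.7568)^(-6.33673) = 24.3932 g.

24.39 g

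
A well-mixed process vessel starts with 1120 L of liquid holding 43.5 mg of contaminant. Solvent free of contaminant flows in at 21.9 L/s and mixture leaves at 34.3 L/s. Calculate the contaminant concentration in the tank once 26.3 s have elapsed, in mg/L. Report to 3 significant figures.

0.0211 mg/L

Let m(t) be the amount of contaminant. Volume: V(t) = V₀ + (Q_in − Q_out) t = 1120 − 12.400 t; V(26.3) = 793.88 L.
Species balance (pure solvent in): dm/dt = −Q_out · m/V(t).
Separate: dm/m = −Q_out dt/V(t) ⇒ ln(m/m₀) = −(Q_out/(Q_in−Q_out)) ln(V/V₀).
m = m₀ (V₀/V)^(Q_out/(Q_in−Q_out)) = 43.5 × (1120/793.88)^(-2.7661) = 16.790 mg.
C = m/V = 16.790/793.88 = 0.021149 mg/L.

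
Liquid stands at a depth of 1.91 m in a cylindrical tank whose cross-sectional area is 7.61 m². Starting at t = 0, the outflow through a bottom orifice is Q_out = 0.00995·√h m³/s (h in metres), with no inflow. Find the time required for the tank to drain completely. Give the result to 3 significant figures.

2110 s

A dh/dt = −Q_out = −0.00995 √h.
Separate and integrate: 2(√h − √h₀) = −(0.00995/A) t.
Tank is empty when √h = 0: t_empty = 2A√h₀/0.00995.
t_empty = 2·7.61·√1.91/0.00995 = 15.220·1.3820/0.00995 = 2114.0 s.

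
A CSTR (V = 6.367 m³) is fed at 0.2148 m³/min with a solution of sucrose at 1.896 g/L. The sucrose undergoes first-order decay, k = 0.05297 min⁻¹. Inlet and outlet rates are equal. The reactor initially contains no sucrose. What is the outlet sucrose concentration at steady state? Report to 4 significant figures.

0.7377 g/L

Accumulation = in − out − consumed: V dC/dt = Q C_in − Q C − k V C.
At steady state: 0 = Q C_in − (Q + kV) C_ss, so C_ss = Q C_in/(Q + kV).
C_ss = 0.2148·1.896/(0.2148 + 0.05297·6.367) = 0.407261/0.552060 = 0.737711 g/L.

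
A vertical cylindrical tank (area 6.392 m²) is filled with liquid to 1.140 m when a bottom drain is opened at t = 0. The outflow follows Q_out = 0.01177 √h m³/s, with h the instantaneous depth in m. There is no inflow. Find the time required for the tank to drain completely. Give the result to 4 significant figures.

Unsteady balance on liquid volume: A dh/dt = −0.01177 √h.
This is separable: 2 d(√h)/dt = −0.01177/A, so √h = √h₀ − (0.01177/(2A)) t.
Set h = 0: 2√h₀ = (0.01177/A) t_empty ⇒ t_empty = 2A√h₀/0.01177.
t_empty = 2·6.392·√1.140/0.01177 = 12.7840·1.06771/0.01177 = 1159.69 s.

1160 s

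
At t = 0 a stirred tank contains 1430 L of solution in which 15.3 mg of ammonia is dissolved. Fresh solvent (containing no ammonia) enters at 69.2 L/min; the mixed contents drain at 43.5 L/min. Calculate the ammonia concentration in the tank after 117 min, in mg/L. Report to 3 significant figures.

0.000507 mg/L

Let m(t) be the amount of ammonia. Volume: V(t) = V₀ + (Q_in − Q_out) t = 1430 + 25.700 t; V(117) = 4436.9 L.
Solute balance: dm/dt = 0 − Q_out C = −Q_out m/V(t).
dm/m = −Q_out dt/(V₀ + 25.700 t); integrating gives ln(m/m₀) = −(Q_out/(Q_in−Q_out)) ln(V/V₀).
m = m₀ (V₀/V)^(Q_out/(Q_in−Q_out)) = 15.3 × (1430/4436.9)^(1.6926) = 2.2509 mg.
C = m/V = 2.2509/4436.9 = 0.00050732 mg/L.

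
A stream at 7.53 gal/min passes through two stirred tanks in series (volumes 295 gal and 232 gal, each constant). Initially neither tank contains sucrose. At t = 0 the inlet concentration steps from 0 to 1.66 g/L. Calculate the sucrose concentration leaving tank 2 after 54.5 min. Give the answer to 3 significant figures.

Time constants: τᵢ = Vᵢ/Q for each well-mixed tank.
τ₁ = 295/7.53 = 39.177 min; τ₂ = 232/7.53 = 30.810 min.
Tank 1: C₁ = C_in(1 − e^(−t/τ₁)). Tank 2 (τ₁ ≠ τ₂): C₂ = C_in[1 − (τ₁ e^(−t/τ₁) − τ₂ e^(−t/τ₂))/(τ₁ − τ₂)].
At t = 54.5: e^(−t/τ₁) = 0.24879, e^(−t/τ₂) = 0.17052.
C₂ = 1.66·[1 − (39.177·0.24879 − 30.810·0.17052)/(8.3665)] = 1.66·0.46297 = 0.76852 g/L.

0.769 g/L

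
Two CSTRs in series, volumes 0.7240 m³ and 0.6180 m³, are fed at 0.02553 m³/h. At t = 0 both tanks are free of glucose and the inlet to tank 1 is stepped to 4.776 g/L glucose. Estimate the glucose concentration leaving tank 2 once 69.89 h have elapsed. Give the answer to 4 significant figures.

Time constants: τᵢ = Vᵢ/Q for each well-mixed tank.
τ₁ = 0.7240/0.02553 = 28.3588 h; τ₂ = 0.6180/0.02553 = 24.2068 h.
Solving the cascade with C₁(0)=C₂(0)=0 gives C₂(t) = C_in[1 − (τ₁ e^(−t/τ₁) − τ₂ e^(−t/τ₂))/(τ₁ − τ₂)].
At t = 69.89: e^(−t/τ₁) = 0.0850521, e^(−t/τ₂) = 0.0557319.
C₂ = 4.776·[1 − (28.3588·0.0850521 − 24.2068·0.0557319)/(4.15198)] = 4.776·0.744005 = 3.55337 g/L.

3.553 g/L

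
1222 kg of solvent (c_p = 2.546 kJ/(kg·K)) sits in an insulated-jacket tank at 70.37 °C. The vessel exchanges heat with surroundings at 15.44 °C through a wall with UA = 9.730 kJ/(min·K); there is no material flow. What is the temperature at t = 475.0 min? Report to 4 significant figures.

Lumped-capacitance energy balance: M c_p dT/dt = UA(T_amb − T).
dT/dt = (T_ss − T)/τ with T_ss = T_amb = 15.4400 °C, τ = M c_p/UA = 1222·2.546/9.730 = 319.755 min.
Integrating: T(t) = T_ss + (T₀ − T_ss) e^(−t/τ).
T(475.0) = 15.4400 + (54.9300)·0.226386 = 27.8754 °C.

27.88 °C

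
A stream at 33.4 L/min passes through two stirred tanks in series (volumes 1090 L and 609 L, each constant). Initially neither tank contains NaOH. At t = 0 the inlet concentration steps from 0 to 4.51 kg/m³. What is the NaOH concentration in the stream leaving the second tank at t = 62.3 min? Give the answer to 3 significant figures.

3.18 kg/m³

Time constants: τᵢ = Vᵢ/Q for each well-mixed tank.
τ₁ = 1090/33.4 = 32.635 min; τ₂ = 609/33.4 = 18.234 min.
Tank 1: C₁ = C_in(1 − e^(−t/τ₁)). Tank 2 (τ₁ ≠ τ₂): C₂ = C_in[1 − (τ₁ e^(−t/τ₁) − τ₂ e^(−t/τ₂))/(τ₁ − τ₂)].
At t = 62.3: e^(−t/τ₁) = 0.14823, e^(−t/τ₂) = 0.032818.
C₂ = 4.51·[1 − (32.635·0.14823 − 18.234·0.032818)/(14.401)] = 4.51·0.70565 = 3.1825 kg/m³.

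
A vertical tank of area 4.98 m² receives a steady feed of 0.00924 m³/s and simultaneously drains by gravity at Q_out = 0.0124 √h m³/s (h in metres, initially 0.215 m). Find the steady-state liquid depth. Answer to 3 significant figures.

A dh/dt = Q_in − 0.0124 √h. Steady state requires inflow = outflow:
Q_in = 0.0124 √h_ss ⇒ √h_ss = 0.00924/0.0124 = 0.74516.
h_ss = 0.74516² = 0.55527 m. (Since h₀ = 0.215 m < h_ss, the level will rise toward this value.)

0.555 m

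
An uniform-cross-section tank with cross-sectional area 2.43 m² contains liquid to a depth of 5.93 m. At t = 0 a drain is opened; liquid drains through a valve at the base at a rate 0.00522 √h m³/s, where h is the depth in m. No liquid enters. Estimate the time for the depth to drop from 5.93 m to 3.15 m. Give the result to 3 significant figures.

615 s

With no inflow, A dh/dt = −0.00522 √h.
Separate and integrate: 2(√h − √h₀) = −(0.00522/A) t.
t = 2A(√h₀ − √h)/0.00522 = 2·2.43·(√5.93 − √3.15)/0.00522
  = 4.8600 × (2.4352 − 1.7748) / 0.00522 = 614.79 s.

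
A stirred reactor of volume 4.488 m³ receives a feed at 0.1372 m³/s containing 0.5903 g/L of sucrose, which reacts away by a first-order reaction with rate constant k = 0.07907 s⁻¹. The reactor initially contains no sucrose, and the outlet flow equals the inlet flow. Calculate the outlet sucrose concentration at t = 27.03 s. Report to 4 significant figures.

0.1561 g/L

V dC/dt = Q(C_in − C) − k V C.
dC/dt = (Q/V) C_in − (Q/V + k) C; effective rate a = Q/V + k = 0.0305704 + 0.07907 = 0.109640 s⁻¹.
C_ss = Q C_in/(Q + kV) = 0.164590 g/L; C(t) = C_ss + (C₀ − C_ss) e^(−a t).
C(27.03) = 0.164590 + (-0.164590)·e^(−0.109640·27.03) = 0.164590 + (-0.164590)·0.0516337 = 0.156092 g/L.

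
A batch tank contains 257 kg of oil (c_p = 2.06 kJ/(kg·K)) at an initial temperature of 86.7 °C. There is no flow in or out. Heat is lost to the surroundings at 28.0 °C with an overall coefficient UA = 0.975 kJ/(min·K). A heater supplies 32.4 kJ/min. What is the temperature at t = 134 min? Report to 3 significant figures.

81.1 °C

First-law balance (no shaft work): M c_p dT/dt = −UA(T − T_amb) + Q̇.
dT/dt = (T_ss − T)/τ with T_ss = T_amb + Q̇/UA = 28.0 + 32.4/0.975 = 61.231 °C, τ = M c_p/UA = 257·2.06/0.975 = 542.99 min.
Integrating: T(t) = T_ss + (T₀ − T_ss) e^(−t/τ).
T(134) = 61.231 + (25.469)·0.78131 = 81.130 °C.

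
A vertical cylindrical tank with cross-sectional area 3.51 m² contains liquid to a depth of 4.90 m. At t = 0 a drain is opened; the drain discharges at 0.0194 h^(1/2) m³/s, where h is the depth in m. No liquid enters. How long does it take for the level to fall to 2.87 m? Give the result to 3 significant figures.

A dh/dt = −Q_out = −0.0194 √h.
Separate and integrate: 2(√h − √h₀) = −(0.0194/A) t.
t = 2A(√h₀ − √h)/0.0194 = 2·3.51·(√4.90 − √2.87)/0.0194
  = 7.0200 × (2.2136 − 1.6941) / 0.0194 = 187.98 s.

188 s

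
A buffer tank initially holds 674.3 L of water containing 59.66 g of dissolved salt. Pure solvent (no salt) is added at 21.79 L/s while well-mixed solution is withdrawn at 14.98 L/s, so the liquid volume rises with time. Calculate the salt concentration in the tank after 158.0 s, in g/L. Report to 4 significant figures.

0.004182 g/L

Let m(t) be the amount of salt. Volume: V(t) = V₀ + (Q_in − Q_out) t = 674.3 + 6.81000 t; V(158.0) = 1750.28 L.
Species balance (pure solvent in): dm/dt = −Q_out · m/V(t).
dm/m = −Q_out dt/(V₀ + 6.81000 t); integrating gives ln(m/m₀) = −(Q_out/(Q_in−Q_out)) ln(V/V₀).
m = m₀ (V₀/V)^(Q_out/(Q_in−Q_out)) = 59.66 × (674.3/1750.28)^(2.19971) = 7.31889 g.
C = m/V = 7.31889/1750.28 = 0.00418155 g/L.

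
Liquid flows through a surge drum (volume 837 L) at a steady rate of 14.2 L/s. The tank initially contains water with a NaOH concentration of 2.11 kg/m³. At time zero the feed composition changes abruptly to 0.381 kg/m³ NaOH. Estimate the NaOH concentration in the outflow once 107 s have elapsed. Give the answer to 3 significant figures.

0.662 kg/m³

Unsteady species balance (constant V, well mixed): V dC/dt = Q(C_in − C).
Rewrite as dC/dt + C/τ = C_in/τ, τ = V/Q = 58.944 s.
C approaches C_in exponentially: C(t) = C_in + (C₀ − C_in) e^(−t/τ).
C(107) = 0.381 + (2.11 − 0.381)·e^(−107/58.944) = 0.381 + (1.7290)·0.16279 = 0.66246 kg/m³.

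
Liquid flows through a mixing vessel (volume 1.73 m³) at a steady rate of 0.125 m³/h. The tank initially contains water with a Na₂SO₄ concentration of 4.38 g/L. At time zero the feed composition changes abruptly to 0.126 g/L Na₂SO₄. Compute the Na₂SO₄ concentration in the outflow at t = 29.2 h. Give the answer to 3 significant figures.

Transient balance on the dissolved component: V dC/dt = Q(C_in − C).
So dC/dt = (C_in − C)/τ with τ = V/Q = 1.73/0.125 = 13.840 h.
C approaches C_in exponentially: C(t) = C_in + (C₀ − C_in) e^(−t/τ).
C(29.2) = 0.126 + (4.38 − 0.126)·e^(−29.2/13.840) = 0.126 + (4.2540)·0.12126 = 0.64184 g/L.

0.642 g/L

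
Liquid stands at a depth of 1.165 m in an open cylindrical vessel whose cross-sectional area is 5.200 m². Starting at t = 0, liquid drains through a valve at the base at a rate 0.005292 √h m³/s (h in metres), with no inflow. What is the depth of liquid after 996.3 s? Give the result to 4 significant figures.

A dh/dt = −Q_out = −0.005292 √h.
This is separable: 2 d(√h)/dt = −0.005292/A, so √h = √h₀ − (0.005292/(2A)) t.
√h = √1.165 − 0.005292·996.3/(2·5.200) = 1.07935 − 0.506963 = 0.572388.
h = 0.572388² = 0.327628 m.

0.3276 m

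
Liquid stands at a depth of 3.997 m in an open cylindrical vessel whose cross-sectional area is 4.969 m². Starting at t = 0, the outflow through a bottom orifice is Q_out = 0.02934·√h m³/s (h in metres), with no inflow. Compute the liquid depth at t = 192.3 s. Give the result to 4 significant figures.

2.049 m

Accumulation of liquid (constant cross-section A): A dh/dt = −0.02934 √h.
∫ h^(−1/2) dh = −(0.02934/A) ∫ dt, giving 2√h = 2√h₀ − (0.02934/A) t.
√h = √3.997 − 0.02934·192.3/(2·4.969) = 1.99925 − 0.567728 = 1.43152.
h = 1.43152² = 2.04925 m.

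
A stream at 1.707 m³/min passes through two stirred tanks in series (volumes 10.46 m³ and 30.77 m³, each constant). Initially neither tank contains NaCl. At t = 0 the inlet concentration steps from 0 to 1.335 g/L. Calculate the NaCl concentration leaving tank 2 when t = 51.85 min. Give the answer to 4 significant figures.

Each tank obeys Vᵢ dCᵢ/dt = Q(Cᵢ₋₁ − Cᵢ), so τᵢ = Vᵢ/Q.
τ₁ = 10.46/1.707 = 6.12771 min; τ₂ = 30.77/1.707 = 18.0258 min.
Solving the cascade with C₁(0)=C₂(0)=0 gives C₂(t) = C_in[1 − (τ₁ e^(−t/τ₁) − τ₂ e^(−t/τ₂))/(τ₁ − τ₂)].
At t = 51.85: e^(−t/τ₁) = 0.000211441, e^(−t/τ₂) = 0.0563352.
C₂ = 1.335·[1 − (6.12771·0.000211441 − 18.0258·0.0563352)/(-11.8981)] = 1.335·0.914760 = 1.22120 g/L.

1.221 g/L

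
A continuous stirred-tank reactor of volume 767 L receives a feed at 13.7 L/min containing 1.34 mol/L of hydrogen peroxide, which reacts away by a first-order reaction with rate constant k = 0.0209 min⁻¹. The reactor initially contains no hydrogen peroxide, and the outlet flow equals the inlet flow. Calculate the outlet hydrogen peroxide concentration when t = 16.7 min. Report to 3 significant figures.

Accumulation = in − out − consumed: V dC/dt = Q C_in − Q C − k V C.
This is linear with rate a = Q/V + k = 0.038762 min⁻¹.
C_ss = Q C_in/(Q + kV) = 0.61748 mol/L; C(t) = C_ss + (C₀ − C_ss) e^(−a t).
C(16.7) = 0.61748 + (-0.61748)·e^(−0.038762·16.7) = 0.61748 + (-0.61748)·0.52345 = 0.29426 mol/L.

0.294 mol/L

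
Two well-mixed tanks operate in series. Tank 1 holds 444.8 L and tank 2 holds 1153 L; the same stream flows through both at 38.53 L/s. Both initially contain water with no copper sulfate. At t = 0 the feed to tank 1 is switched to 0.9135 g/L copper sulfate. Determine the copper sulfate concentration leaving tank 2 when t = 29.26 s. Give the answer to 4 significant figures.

Each tank obeys Vᵢ dCᵢ/dt = Q(Cᵢ₋₁ − Cᵢ), so τᵢ = Vᵢ/Q.
τ₁ = 444.8/38.53 = 11.5443 s; τ₂ = 1153/38.53 = 29.9247 s.
Tank 1: C₁ = C_in(1 − e^(−t/τ₁)). Tank 2 (τ₁ ≠ τ₂): C₂ = C_in[1 − (τ₁ e^(−t/τ₁) − τ₂ e^(−t/τ₂))/(τ₁ − τ₂)].
At t = 29.26: e^(−t/τ₁) = 0.0792938, e^(−t/τ₂) = 0.376143.
C₂ = 0.9135·[1 − (11.5443·0.0792938 − 29.9247·0.376143)/(-18.3805)] = 0.9135·0.437415 = 0.399579 g/L.

0.3996 g/L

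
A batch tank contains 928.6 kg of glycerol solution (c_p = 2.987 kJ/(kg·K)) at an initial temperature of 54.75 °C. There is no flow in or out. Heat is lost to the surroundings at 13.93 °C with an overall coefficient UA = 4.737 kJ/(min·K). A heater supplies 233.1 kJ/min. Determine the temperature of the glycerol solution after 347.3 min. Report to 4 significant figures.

58.50 °C

Energy balance: M c_p dT/dt = −UA(T − T_amb) + Q̇.
dT/dt = (T_ss − T)/τ with T_ss = T_amb + Q̇/UA = 13.93 + 233.1/4.737 = 63.1384 °C, τ = M c_p/UA = 928.6·2.987/4.737 = 585.545 min.
Integrating: T(t) = T_ss + (T₀ − T_ss) e^(−t/τ).
T(347.3) = 63.1384 + (-8.38836)·0.552599 = 58.5030 °C.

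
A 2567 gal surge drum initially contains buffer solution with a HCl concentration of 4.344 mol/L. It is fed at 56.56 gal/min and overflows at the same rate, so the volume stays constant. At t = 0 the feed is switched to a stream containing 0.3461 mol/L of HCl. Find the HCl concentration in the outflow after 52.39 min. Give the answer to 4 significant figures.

1.607 mol/L

Mass balance on the solute (V constant): V dC/dt = Q(C_in − C).
So dC/dt = (C_in − C)/τ with τ = V/Q = 2567/56.56 = 45.3854 min.
This is linear first-order; C(t) = C_in + (C₀ − C_in) e^(−t/τ).
C(52.39) = 0.3461 + (4.344 − 0.3461)·e^(−52.39/45.3854) = 0.3461 + (3.99790)·0.315267 = 1.60651 mol/L.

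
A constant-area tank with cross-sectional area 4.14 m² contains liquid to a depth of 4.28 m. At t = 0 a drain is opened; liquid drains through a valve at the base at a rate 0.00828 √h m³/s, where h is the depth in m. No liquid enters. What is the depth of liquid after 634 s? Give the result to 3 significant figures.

2.06 m

With no inflow, A dh/dt = −0.00828 √h.
This is separable: 2 d(√h)/dt = −0.00828/A, so √h = √h₀ − (0.00828/(2A)) t.
√h = √4.28 − 0.00828·634/(2·4.14) = 2.0688 − 0.63400 = 1.4348.
h = 1.4348² = 2.0587 m.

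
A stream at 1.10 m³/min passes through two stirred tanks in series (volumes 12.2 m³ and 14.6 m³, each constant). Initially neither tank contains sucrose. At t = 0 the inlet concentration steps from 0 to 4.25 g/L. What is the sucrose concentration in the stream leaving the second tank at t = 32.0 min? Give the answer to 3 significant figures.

3.14 g/L

Time constants: τᵢ = Vᵢ/Q for each well-mixed tank.
τ₁ = 12.2/1.10 = 11.091 min; τ₂ = 14.6/1.10 = 13.273 min.
Tank 1: C₁ = C_in(1 − e^(−t/τ₁)). Tank 2 (τ₁ ≠ τ₂): C₂ = C_in[1 − (τ₁ e^(−t/τ₁) − τ₂ e^(−t/τ₂))/(τ₁ − τ₂)].
At t = 32.0: e^(−t/τ₁) = 0.055841, e^(−t/τ₂) = 0.089729.
C₂ = 4.25·[1 − (11.091·0.055841 − 13.273·0.089729)/(-2.1818)] = 4.25·0.73801 = 3.1365 g/L.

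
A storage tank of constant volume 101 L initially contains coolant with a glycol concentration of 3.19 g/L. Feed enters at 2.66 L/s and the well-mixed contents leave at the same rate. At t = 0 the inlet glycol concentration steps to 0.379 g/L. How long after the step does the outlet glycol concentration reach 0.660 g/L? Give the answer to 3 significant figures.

87.4 s

Species balance on the tank: V dC/dt = Q(C_in − C), so τ = V/Q = 37.970 s.
C(t) = C_in + (C₀ − C_in) e^(−t/τ). Set C = 0.660 and solve for t:
e^(−t/τ) = (C − C_in)/(C₀ − C_in) = (0.660 − 0.379)/(3.19 − 0.379) = 0.099964
t = −τ ln(…) = 37.970 × 2.3029 = 87.442 s.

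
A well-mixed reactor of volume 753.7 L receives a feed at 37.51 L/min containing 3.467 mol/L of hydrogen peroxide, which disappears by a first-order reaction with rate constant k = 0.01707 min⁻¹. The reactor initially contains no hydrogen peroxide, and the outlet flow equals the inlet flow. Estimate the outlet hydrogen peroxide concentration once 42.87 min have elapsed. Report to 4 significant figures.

V dC/dt = Q(C_in − C) − k V C.
dC/dt = (Q/V) C_in − (Q/V + k) C; effective rate a = Q/V + k = 0.0497678 + 0.01707 = 0.0668378 min⁻¹.
C_ss = Q C_in/(Q + kV) = 2.58155 mol/L; C(t) = C_ss + (C₀ − C_ss) e^(−a t).
C(42.87) = 2.58155 + (-2.58155)·e^(−0.0668378·42.87) = 2.58155 + (-2.58155)·0.0569639 = 2.43449 mol/L.

2.434 mol/L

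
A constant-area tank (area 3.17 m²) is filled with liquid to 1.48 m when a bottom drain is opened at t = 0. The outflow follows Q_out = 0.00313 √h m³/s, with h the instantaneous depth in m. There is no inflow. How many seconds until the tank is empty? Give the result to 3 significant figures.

2460 s

With no inflow, A dh/dt = −0.00313 √h.
∫ h^(−1/2) dh = −(0.00313/A) ∫ dt, giving 2√h = 2√h₀ − (0.00313/A) t.
Set h = 0: 2√h₀ = (0.00313/A) t_empty ⇒ t_empty = 2A√h₀/0.00313.
t_empty = 2·3.17·√1.48/0.00313 = 6.3400·1.2166/0.00313 = 2464.2 s.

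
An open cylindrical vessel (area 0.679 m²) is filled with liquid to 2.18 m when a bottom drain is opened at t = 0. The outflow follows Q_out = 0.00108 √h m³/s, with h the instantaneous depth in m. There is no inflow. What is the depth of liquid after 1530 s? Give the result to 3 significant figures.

0.0674 m

A dh/dt = −Q_out = −0.00108 √h.
This is separable: 2 d(√h)/dt = −0.00108/A, so √h = √h₀ − (0.00108/(2A)) t.
√h = √2.18 − 0.00108·1530/(2·0.679) = 1.4765 − 1.2168 = 0.25969.
h = 0.25969² = 0.067440 m.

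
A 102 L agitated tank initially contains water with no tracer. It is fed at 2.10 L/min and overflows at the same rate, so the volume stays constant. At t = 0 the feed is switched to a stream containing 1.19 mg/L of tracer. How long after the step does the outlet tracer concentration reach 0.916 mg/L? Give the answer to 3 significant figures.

71.3 min

Accumulation = in − out for the solute gives V dC/dt = Q(C_in − C), so τ = V/Q = 48.571 min.
C(t) = C_in + (C₀ − C_in) e^(−t/τ). Set C = 0.916 and solve for t:
e^(−t/τ) = (C − C_in)/(C₀ − C_in) = (0.916 − 1.19)/(0 − 1.19) = 0.23025
t = −τ ln(…) = 48.571 × 1.4686 = 71.331 min.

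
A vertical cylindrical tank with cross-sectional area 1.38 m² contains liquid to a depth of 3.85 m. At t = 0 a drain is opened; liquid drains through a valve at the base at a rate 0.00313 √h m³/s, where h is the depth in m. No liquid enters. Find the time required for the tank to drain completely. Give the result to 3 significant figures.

1730 s

Unsteady balance on liquid volume: A dh/dt = −0.00313 √h.
Separate and integrate: 2(√h − √h₀) = −(0.00313/A) t.
Set h = 0: 2√h₀ = (0.00313/A) t_empty ⇒ t_empty = 2A√h₀/0.00313.
t_empty = 2·1.38·√3.85/0.00313 = 2.7600·1.9621/0.00313 = 1730.2 s.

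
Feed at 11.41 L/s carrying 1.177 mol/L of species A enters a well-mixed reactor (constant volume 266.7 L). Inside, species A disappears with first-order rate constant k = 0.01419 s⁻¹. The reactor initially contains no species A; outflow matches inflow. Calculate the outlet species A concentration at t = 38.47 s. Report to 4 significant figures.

0.7851 mol/L

V dC/dt = Q(C_in − C) − k V C.
This is linear with rate a = Q/V + k = 0.0569722 s⁻¹.
C_ss = Q C_in/(Q + kV) = 0.883846 mol/L; C(t) = C_ss + (C₀ − C_ss) e^(−a t).
C(38.47) = 0.883846 + (-0.883846)·e^(−0.0569722·38.47) = 0.883846 + (-0.883846)·0.111725 = 0.785098 mol/L.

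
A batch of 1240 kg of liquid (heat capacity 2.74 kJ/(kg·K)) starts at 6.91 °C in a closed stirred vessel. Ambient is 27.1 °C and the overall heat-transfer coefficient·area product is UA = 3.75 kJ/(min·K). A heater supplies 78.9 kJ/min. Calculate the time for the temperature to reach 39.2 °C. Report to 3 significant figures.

M c_p dT/dt = −UA(T − T_amb) + Q̇.
τ = M c_p/UA = 906.03 min; T_ss = T_amb + Q̇/UA = 27.1 + 78.9/3.75 = 48.140 °C.
T(t) = T_ss + (T₀ − T_ss)e^(−t/τ); set T = 39.2:
t = −τ ln[(T − T_ss)/(T₀ − T_ss)] = −906.03 · ln(0.21683) = 1385.0 min.

1380 min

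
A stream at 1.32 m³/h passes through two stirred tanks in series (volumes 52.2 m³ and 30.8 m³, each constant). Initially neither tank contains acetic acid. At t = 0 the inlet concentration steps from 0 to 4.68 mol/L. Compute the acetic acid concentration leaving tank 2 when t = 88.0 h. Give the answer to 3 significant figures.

Species balance on tank i: dCᵢ/dt = (Cᵢ₋₁ − Cᵢ)/τᵢ with τᵢ = Vᵢ/Q.
τ₁ = 52.2/1.32 = 39.545 h; τ₂ = 30.8/1.32 = 23.333 h.
Tank 1: C₁ = C_in(1 − e^(−t/τ₁)). Tank 2 (τ₁ ≠ τ₂): C₂ = C_in[1 − (τ₁ e^(−t/τ₁) − τ₂ e^(−t/τ₂))/(τ₁ − τ₂)].
At t = 88.0: e^(−t/τ₁) = 0.10804, e^(−t/τ₂) = 0.023019.
C₂ = 4.68·[1 − (39.545·0.10804 − 23.333·0.023019)/(16.212)] = 4.68·0.76960 = 3.6017 mol/L.

3.60 mol/L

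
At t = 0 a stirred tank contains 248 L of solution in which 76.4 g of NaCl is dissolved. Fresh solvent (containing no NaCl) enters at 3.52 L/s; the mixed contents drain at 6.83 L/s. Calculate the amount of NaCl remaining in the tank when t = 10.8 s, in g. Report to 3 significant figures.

Let m(t) be the amount of NaCl. Volume: V(t) = V₀ + (Q_in − Q_out) t = 248 − 3.3100 t; V(10.8) = 212.25 L.
Species balance (pure solvent in): dm/dt = −Q_out · m/V(t).
Separate: dm/m = −Q_out dt/V(t) ⇒ ln(m/m₀) = −(Q_out/(Q_in−Q_out)) ln(V/V₀).
m = m₀ (V₀/V)^(Q_out/(Q_in−Q_out)) = 76.4 × (248/212.25)^(-2.0634) = 55.412 g.

55.4 g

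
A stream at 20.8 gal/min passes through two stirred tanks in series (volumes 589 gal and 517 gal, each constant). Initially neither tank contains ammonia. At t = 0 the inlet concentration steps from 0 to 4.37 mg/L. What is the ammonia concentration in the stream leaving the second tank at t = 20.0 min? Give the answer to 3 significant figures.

0.763 mg/L

Time constants: τᵢ = Vᵢ/Q for each well-mixed tank.
τ₁ = 589/20.8 = 28.317 min; τ₂ = 517/20.8 = 24.856 min.
Tank 1: C₁ = C_in(1 − e^(−t/τ₁)). Tank 2 (τ₁ ≠ τ₂): C₂ = C_in[1 − (τ₁ e^(−t/τ₁) − τ₂ e^(−t/τ₂))/(τ₁ − τ₂)].
At t = 20.0: e^(−t/τ₁) = 0.49348, e^(−t/τ₂) = 0.44725.
C₂ = 4.37·[1 − (28.317·0.49348 − 24.856·0.44725)/(3.4615)] = 4.37·0.17458 = 0.76293 mg/L.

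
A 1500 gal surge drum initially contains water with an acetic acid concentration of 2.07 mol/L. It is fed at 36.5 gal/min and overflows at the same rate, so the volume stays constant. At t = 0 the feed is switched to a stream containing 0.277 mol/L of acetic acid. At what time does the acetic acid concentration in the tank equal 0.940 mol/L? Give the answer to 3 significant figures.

Accumulation = in − out for the solute gives V dC/dt = Q(C_in − C), so τ = V/Q = 41.096 min.
C(t) = C_in + (C₀ − C_in) e^(−t/τ). Set C = 0.940 and solve for t:
e^(−t/τ) = (C − C_in)/(C₀ − C_in) = (0.940 − 0.277)/(2.07 − 0.277) = 0.36977
t = −τ ln(…) = 41.096 × 0.99487 = 40.885 min.

40.9 min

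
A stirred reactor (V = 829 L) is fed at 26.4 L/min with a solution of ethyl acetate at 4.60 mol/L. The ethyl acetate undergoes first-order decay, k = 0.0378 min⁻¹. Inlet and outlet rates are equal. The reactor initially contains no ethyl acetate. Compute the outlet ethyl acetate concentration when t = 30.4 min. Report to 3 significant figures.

Species balance: V dC/dt = Q C_in − Q C − k V C.
dC/dt = (Q/V) C_in − (Q/V + k) C; effective rate a = Q/V + k = 0.031846 + 0.0378 = 0.069646 min⁻¹.
C_ss = Q C_in/(Q + kV) = 2.1034 mol/L; C(t) = C_ss + (C₀ − C_ss) e^(−a t).
C(30.4) = 2.1034 + (-2.1034)·e^(−0.069646·30.4) = 2.1034 + (-2.1034)·0.12037 = 1.8502 mol/L.

1.85 mol/L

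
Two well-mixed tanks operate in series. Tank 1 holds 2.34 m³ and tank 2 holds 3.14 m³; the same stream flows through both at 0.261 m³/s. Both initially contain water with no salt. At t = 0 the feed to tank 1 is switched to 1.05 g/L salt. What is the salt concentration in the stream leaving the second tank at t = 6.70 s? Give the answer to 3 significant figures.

Species balance on tank i: dCᵢ/dt = (Cᵢ₋₁ − Cᵢ)/τᵢ with τᵢ = Vᵢ/Q.
τ₁ = 2.34/0.261 = 8.9655 s; τ₂ = 3.14/0.261 = 12.031 s.
Tank 1: C₁ = C_in(1 − e^(−t/τ₁)). Tank 2 (τ₁ ≠ τ₂): C₂ = C_in[1 − (τ₁ e^(−t/τ₁) − τ₂ e^(−t/τ₂))/(τ₁ − τ₂)].
At t = 6.70: e^(−t/τ₁) = 0.47364, e^(−t/τ₂) = 0.57298.
C₂ = 1.05·[1 − (8.9655·0.47364 − 12.031·0.57298)/(-3.0651)] = 1.05·0.13646 = 0.14329 g/L.

0.143 g/L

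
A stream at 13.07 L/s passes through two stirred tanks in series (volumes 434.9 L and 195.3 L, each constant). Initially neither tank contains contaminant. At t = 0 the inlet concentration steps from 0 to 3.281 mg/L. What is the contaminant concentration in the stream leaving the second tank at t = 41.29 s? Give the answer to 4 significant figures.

Species balance on tank i: dCᵢ/dt = (Cᵢ₋₁ − Cᵢ)/τᵢ with τᵢ = Vᵢ/Q.
τ₁ = 434.9/13.07 = 33.2747 s; τ₂ = 195.3/13.07 = 14.9426 s.
Solving the cascade with C₁(0)=C₂(0)=0 gives C₂(t) = C_in[1 − (τ₁ e^(−t/τ₁) − τ₂ e^(−t/τ₂))/(τ₁ − τ₂)].
At t = 41.29: e^(−t/τ₁) = 0.289129, e^(−t/τ₂) = 0.0630872.
C₂ = 3.281·[1 − (33.2747·0.289129 − 14.9426·0.0630872)/(18.3321)] = 3.281·0.526623 = 1.72785 mg/L.

1.728 mg/L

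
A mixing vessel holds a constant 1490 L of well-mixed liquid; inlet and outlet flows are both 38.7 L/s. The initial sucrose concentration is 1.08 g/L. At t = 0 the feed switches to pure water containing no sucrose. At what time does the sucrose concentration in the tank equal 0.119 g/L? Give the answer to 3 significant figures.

Accumulation = in − out for the solute gives V dC/dt = Q(C_in − C), so τ = V/Q = 38.501 s.
C(t) = C_in + (C₀ − C_in) e^(−t/τ). Set C = 0.119 and solve for t:
e^(−t/τ) = (C − C_in)/(C₀ − C_in) = (0.119 − 0)/(1.08 − 0) = 0.11019
t = −τ ln(…) = 38.501 × 2.2056 = 84.918 s.

84.9 s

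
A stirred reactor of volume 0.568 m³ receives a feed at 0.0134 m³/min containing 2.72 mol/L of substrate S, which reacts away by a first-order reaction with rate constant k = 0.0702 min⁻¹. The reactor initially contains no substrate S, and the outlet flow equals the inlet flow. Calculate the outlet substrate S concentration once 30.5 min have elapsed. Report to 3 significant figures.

V dC/dt = Q(C_in − C) − k V C.
dC/dt = (Q/V) C_in − (Q/V + k) C; effective rate a = Q/V + k = 0.023592 + 0.0702 = 0.093792 min⁻¹.
C_ss = Q C_in/(Q + kV) = 0.68417 mol/L; C(t) = C_ss + (C₀ − C_ss) e^(−a t).
C(30.5) = 0.68417 + (-0.68417)·e^(−0.093792·30.5) = 0.68417 + (-0.68417)·0.057232 = 0.64501 mol/L.

0.645 mol/L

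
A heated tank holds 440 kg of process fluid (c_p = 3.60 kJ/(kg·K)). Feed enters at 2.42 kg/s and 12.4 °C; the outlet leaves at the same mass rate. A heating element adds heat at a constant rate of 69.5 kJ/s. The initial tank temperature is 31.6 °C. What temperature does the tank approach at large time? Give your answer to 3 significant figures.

First-law balance (no shaft work): M c_p dT/dt = ṁ c_p (T_in − T) + 69.5.
At steady state dT/dt = 0 ⇒ T_ss = T_in + Q̇/(ṁ c_p) = 12.4 + 69.5/(2.42·3.60) = 20.378 °C.

20.4 °C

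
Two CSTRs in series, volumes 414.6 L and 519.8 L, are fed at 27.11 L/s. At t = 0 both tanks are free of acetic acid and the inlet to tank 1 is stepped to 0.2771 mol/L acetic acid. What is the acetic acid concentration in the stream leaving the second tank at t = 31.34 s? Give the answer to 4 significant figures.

0.1507 mol/L

Each tank obeys Vᵢ dCᵢ/dt = Q(Cᵢ₋₁ − Cᵢ), so τᵢ = Vᵢ/Q.
τ₁ = 414.6/27.11 = 15.2932 s; τ₂ = 519.8/27.11 = 19.1737 s.
Tank 1: C₁ = C_in(1 − e^(−t/τ₁)). Tank 2 (τ₁ ≠ τ₂): C₂ = C_in[1 − (τ₁ e^(−t/τ₁) − τ₂ e^(−t/τ₂))/(τ₁ − τ₂)].
At t = 31.34: e^(−t/τ₁) = 0.128829, e^(−t/τ₂) = 0.195045.
C₂ = 0.2771·[1 − (15.2932·0.128829 − 19.1737·0.195045)/(-3.88049)] = 0.2771·0.543995 = 0.150741 mol/L.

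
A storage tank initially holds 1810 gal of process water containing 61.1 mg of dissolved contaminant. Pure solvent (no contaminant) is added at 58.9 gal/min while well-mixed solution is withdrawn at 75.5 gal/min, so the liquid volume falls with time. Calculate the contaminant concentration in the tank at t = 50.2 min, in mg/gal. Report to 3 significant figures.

0.00378 mg/gal

Total volume: dV/dt = Q_in − Q_out = -16.600 gal/min, so V(t) = 1810 − 16.600 t and V(50.2) = 976.68 gal.
Species balance (pure solvent in): dm/dt = −Q_out · m/V(t).
dm/m = −Q_out dt/(V₀ − 16.600 t); integrating gives ln(m/m₀) = −(Q_out/(Q_in−Q_out)) ln(V/V₀).
m = m₀ (V₀/V)^(Q_out/(Q_in−Q_out)) = 61.1 × (1810/976.68)^(-4.5482) = 3.6937 mg.
C = m/V = 3.6937/976.68 = 0.0037819 mg/gal.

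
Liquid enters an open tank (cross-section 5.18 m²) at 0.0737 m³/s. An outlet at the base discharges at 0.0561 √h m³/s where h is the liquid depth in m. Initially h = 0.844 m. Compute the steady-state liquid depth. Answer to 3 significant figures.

1.73 m

Mass balance (ρ constant): A dh/dt = Q_in − 0.0561 √h. At steady state dh/dt = 0:
Q_in = 0.0561 √h_ss ⇒ √h_ss = 0.0737/0.0561 = 1.3137.
h_ss = 1.3137² = 1.7259 m. (Since h₀ = 0.844 m < h_ss, the level will rise toward this value.)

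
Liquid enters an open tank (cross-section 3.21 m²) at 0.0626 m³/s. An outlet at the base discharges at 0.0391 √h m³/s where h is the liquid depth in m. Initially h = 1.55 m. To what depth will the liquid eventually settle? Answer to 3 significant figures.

Level balance: A dh/dt = 0.0626 − 0.0391 √h. Setting dh/dt = 0:
Q_in = 0.0391 √h_ss ⇒ √h_ss = 0.0626/0.0391 = 1.6010.
h_ss = 1.6010² = 2.5633 m. (Since h₀ = 1.55 m < h_ss, the level will rise toward this value.)

2.56 m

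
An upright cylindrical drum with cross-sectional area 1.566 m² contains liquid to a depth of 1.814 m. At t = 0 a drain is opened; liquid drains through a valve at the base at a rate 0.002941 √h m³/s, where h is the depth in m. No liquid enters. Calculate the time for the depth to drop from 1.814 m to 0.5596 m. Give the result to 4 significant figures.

Accumulation of liquid (constant cross-section A): A dh/dt = −0.002941 √h.
Separate and integrate: 2(√h − √h₀) = −(0.002941/A) t.
t = 2A(√h₀ − √h)/0.002941 = 2·1.566·(√1.814 − √0.5596)/0.002941
  = 3.13200 × (1.34685 − 0.748064) / 0.002941 = 637.671 s.

637.7 s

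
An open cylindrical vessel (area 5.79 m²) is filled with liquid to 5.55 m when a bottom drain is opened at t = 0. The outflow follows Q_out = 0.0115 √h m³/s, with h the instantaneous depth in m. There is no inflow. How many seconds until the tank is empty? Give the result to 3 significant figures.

2370 s

Volume balance on the tank: A dh/dt = −0.0115 √h.
∫ h^(−1/2) dh = −(0.0115/A) ∫ dt, giving 2√h = 2√h₀ − (0.0115/A) t.
Set h = 0: 2√h₀ = (0.0115/A) t_empty ⇒ t_empty = 2A√h₀/0.0115.
t_empty = 2·5.79·√5.55/0.0115 = 11.580·2.3558/0.0115 = 2372.2 s.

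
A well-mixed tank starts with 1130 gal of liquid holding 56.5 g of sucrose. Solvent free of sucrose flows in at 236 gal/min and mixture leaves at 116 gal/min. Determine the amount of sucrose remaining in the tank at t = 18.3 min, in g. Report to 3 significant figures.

19.9 g

Total volume: dV/dt = Q_in − Q_out = 120.00 gal/min, so V(t) = 1130 + 120.00 t and V(18.3) = 3326.0 gal.
Solute balance: dm/dt = 0 − Q_out C = −Q_out m/V(t).
Separate: dm/m = −Q_out dt/V(t) ⇒ ln(m/m₀) = −(Q_out/(Q_in−Q_out)) ln(V/V₀).
m = m₀ (V₀/V)^(Q_out/(Q_in−Q_out)) = 56.5 × (1130/3326.0)^(0.96667) = 19.899 g.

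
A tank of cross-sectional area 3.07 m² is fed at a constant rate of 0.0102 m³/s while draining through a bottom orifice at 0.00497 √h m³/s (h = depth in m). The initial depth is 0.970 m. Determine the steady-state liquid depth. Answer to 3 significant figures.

4.21 m

A dh/dt = Q_in − 0.00497 √h. Steady state requires inflow = outflow:
Q_in = 0.00497 √h_ss ⇒ √h_ss = 0.0102/0.00497 = 2.0523.
h_ss = 2.0523² = 4.2120 m. (Since h₀ = 0.970 m < h_ss, the level will rise toward this value.)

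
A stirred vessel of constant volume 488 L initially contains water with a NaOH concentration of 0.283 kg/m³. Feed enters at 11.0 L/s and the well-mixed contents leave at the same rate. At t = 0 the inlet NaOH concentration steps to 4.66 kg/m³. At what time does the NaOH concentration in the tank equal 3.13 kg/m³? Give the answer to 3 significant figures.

Transient balance on the dissolved component: V dC/dt = Q(C_in − C), so τ = V/Q = 44.364 s.
C(t) = C_in + (C₀ − C_in) e^(−t/τ). Set C = 3.13 and solve for t:
e^(−t/τ) = (C − C_in)/(C₀ − C_in) = (3.13 − 4.66)/(0.283 − 4.66) = 0.34955
t = −τ ln(…) = 44.364 × 1.0511 = 46.630 s.

46.6 s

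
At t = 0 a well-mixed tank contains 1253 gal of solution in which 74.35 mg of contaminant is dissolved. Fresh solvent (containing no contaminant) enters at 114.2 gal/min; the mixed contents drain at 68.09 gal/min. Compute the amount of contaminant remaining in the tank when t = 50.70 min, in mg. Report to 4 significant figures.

15.71 mg

Let m(t) be the amount of contaminant. Volume: V(t) = V₀ + (Q_in − Q_out) t = 1253 + 46.1100 t; V(50.70) = 3590.78 gal.
Species balance (pure solvent in): dm/dt = −Q_out · m/V(t).
dm/m = −Q_out dt/(V₀ + 46.1100 t); integrating gives ln(m/m₀) = −(Q_out/(Q_in−Q_out)) ln(V/V₀).
m = m₀ (V₀/V)^(Q_out/(Q_in−Q_out)) = 74.35 × (1253/3590.78)^(1.47669) = 15.7067 mg.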